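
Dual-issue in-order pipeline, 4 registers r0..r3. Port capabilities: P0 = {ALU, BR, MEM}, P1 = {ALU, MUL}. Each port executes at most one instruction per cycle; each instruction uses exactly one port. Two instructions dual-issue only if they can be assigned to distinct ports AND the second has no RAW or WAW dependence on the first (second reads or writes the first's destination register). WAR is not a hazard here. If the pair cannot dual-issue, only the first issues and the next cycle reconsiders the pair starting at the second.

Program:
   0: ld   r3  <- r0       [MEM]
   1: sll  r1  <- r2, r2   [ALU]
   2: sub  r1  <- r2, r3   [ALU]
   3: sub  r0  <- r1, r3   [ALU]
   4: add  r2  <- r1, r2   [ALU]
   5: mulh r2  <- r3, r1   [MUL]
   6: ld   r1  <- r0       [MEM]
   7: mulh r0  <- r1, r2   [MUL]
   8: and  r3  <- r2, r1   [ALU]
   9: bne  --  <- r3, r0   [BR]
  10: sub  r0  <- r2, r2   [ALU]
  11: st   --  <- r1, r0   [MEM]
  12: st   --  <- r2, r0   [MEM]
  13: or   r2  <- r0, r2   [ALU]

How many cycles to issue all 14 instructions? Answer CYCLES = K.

  cy0 -> i0,i1 (ld.MEM sll.ALU) 2-wide
  cy1 -> i2 (sub.ALU) RAW r1
  cy2 -> i3,i4 (sub.ALU add.ALU) 2-wide
  cy3 -> i5,i6 (mulh.MUL ld.MEM) 2-wide
  cy4 -> i7,i8 (mulh.MUL and.ALU) 2-wide
  cy5 -> i9,i10 (bne.BR sub.ALU) 2-wide
  cy6 -> i11 (st.MEM) no-port MEM/MEM
  cy7 -> i12,i13 (st.MEM or.ALU) 2-wide

CYCLES = 8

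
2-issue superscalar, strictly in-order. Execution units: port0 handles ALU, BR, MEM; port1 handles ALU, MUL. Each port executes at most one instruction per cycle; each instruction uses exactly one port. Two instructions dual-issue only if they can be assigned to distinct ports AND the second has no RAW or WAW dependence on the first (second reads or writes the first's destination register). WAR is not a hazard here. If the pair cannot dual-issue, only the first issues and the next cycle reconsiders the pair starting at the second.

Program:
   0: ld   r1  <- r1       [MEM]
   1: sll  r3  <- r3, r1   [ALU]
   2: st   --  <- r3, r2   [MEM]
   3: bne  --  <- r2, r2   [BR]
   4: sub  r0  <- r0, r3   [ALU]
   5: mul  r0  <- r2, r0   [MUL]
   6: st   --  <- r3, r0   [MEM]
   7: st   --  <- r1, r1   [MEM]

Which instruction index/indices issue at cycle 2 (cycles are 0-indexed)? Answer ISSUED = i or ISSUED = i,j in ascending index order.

ISSUED = 2

c0: i0 ld.MEM  RAW r1
c1: i1 sll.ALU  RAW r3
c2: i2 st.MEM  no-port MEM/BR
c3: i3&i4 bne.BR sub.ALU  2-wide
c4: i5 mul.MUL  RAW r0
c5: i6 st.MEM  no-port MEM/MEM
c6: i7 st.MEM  tail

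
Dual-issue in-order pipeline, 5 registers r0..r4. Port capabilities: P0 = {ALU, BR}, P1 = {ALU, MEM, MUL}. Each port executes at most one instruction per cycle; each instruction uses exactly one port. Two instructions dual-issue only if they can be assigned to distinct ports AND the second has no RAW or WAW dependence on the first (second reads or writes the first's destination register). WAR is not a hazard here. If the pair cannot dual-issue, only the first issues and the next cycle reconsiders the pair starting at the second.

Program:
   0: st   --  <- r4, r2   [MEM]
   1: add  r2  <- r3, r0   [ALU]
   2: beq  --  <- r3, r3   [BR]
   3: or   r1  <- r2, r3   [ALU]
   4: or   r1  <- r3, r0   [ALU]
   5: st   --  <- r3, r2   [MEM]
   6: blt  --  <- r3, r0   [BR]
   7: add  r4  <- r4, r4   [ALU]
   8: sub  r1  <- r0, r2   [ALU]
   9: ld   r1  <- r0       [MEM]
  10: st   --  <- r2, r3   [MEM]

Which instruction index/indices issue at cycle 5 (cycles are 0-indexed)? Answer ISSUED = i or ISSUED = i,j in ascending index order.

0. st.MEM/add.ALU @i0,i1  | 2-wide
1. beq.BR/or.ALU @i2,i3  | 2-wide
2. or.ALU/st.MEM @i4,i5  | 2-wide
3. blt.BR/add.ALU @i6,i7  | 2-wide
4. sub.ALU @i8  | WAW r1
5. ld.MEM @i9  | no-port MEM/MEM
6. st.MEM @i10  | tail

ISSUED = 9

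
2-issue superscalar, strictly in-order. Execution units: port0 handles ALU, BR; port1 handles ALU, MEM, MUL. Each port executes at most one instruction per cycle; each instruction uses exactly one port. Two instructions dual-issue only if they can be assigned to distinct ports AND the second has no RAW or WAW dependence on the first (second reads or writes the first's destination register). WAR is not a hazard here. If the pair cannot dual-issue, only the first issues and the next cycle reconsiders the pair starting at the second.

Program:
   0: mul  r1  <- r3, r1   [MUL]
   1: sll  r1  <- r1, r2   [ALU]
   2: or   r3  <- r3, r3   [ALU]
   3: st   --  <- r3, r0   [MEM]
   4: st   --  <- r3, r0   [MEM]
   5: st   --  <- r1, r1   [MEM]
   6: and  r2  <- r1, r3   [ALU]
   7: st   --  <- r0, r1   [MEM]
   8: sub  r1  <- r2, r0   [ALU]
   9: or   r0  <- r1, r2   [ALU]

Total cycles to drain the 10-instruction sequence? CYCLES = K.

  cy0 -> i0 (mul) RAW+WAW r1
  cy1 -> i1,i2 (sll+or) 2-wide
  cy2 -> i3 (st) no-port MEM/MEM
  cy3 -> i4 (st) no-port MEM/MEM
  cy4 -> i5,i6 (st+and) 2-wide
  cy5 -> i7,i8 (st+sub) 2-wide
  cy6 -> i9 (or) tail

CYCLES = 7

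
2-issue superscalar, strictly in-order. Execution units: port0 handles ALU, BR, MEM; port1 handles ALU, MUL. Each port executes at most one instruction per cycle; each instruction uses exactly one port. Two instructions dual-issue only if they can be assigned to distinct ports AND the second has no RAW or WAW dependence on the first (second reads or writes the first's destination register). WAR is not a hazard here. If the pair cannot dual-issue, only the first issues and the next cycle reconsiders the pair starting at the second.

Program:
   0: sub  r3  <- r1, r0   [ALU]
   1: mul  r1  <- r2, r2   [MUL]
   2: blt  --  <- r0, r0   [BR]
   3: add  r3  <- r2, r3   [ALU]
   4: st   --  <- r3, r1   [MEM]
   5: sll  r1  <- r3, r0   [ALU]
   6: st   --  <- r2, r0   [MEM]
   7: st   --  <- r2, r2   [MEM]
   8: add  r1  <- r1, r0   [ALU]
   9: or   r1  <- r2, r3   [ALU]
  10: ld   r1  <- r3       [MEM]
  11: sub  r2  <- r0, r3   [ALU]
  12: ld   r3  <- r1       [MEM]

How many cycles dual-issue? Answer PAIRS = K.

PAIRS = 5

[0] i0&i1  sub mul  -- dual
[1] i2&i3  blt add  -- dual
[2] i4&i5  st sll  -- dual
[3] i6  st  -- no-port MEM/MEM
[4] i7&i8  st add  -- dual
[5] i9  or  -- WAW r1
[6] i10&i11  ld sub  -- dual
[7] i12  ld  -- tail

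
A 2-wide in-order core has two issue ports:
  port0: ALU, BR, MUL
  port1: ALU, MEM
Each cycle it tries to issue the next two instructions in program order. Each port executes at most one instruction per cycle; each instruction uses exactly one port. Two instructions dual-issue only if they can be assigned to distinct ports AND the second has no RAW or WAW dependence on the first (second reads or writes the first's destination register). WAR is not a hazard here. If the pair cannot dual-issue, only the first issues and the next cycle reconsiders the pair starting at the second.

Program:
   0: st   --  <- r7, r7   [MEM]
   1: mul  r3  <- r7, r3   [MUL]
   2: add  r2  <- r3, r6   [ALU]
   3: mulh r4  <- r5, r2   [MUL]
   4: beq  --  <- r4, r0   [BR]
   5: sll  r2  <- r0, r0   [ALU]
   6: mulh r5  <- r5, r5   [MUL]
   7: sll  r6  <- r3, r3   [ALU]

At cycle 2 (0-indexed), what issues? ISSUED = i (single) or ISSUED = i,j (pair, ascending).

ISSUED = 3

  cy0 -> i0/i1 (st.MEM+mul.MUL) pair
  cy1 -> i2 (add.ALU) RAW r2
  cy2 -> i3 (mulh.MUL) no-port MUL/BR
  cy3 -> i4/i5 (beq.BR+sll.ALU) pair
  cy4 -> i6/i7 (mulh.MUL+sll.ALU) pair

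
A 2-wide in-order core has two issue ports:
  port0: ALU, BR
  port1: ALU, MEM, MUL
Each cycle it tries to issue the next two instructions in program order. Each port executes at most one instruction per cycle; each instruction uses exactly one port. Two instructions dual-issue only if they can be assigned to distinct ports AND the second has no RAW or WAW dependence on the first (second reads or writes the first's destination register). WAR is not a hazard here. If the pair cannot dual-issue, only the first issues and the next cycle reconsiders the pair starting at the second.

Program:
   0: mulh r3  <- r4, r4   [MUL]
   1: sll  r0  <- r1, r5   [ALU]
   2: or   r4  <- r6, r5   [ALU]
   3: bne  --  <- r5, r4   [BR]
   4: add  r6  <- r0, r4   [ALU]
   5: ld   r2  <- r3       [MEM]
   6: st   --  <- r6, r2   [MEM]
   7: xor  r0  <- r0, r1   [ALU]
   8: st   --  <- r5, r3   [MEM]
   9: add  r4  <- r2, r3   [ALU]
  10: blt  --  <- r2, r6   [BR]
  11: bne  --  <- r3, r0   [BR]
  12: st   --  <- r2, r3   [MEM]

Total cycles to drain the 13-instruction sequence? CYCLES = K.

CYCLES = 8

  cy0 -> i0+i1 (mulh.MUL+sll.ALU) pair
  cy1 -> i2 (or.ALU) RAW r4
  cy2 -> i3+i4 (bne.BR+add.ALU) pair
  cy3 -> i5 (ld.MEM) no-port MEM/MEM
  cy4 -> i6+i7 (st.MEM+xor.ALU) pair
  cy5 -> i8+i9 (st.MEM+add.ALU) pair
  cy6 -> i10 (blt.BR) no-port BR/BR
  cy7 -> i11+i12 (bne.BR+st.MEM) pair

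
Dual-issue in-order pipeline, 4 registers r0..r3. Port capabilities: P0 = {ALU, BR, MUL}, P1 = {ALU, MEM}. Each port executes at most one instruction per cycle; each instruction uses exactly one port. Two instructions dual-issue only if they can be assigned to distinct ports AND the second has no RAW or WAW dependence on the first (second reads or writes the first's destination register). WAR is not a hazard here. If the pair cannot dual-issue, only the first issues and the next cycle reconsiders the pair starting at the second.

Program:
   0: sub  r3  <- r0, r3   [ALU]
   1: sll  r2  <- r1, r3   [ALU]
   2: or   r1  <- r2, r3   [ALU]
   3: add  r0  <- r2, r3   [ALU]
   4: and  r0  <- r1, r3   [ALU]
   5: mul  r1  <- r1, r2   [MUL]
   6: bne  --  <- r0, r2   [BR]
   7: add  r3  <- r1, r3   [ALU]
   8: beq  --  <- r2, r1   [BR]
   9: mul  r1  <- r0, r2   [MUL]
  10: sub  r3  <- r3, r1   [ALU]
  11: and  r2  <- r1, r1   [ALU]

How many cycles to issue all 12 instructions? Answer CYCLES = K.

#0 head=0: sub.ALU i0 RAW r3
#1 head=1: sll.ALU i1 RAW r2
#2 head=2: or.ALU+add.ALU i2&i3 dual
#3 head=4: and.ALU+mul.MUL i4&i5 dual
#4 head=6: bne.BR+add.ALU i6&i7 dual
#5 head=8: beq.BR i8 no-port BR/MUL
#6 head=9: mul.MUL i9 RAW r1
#7 head=10: sub.ALU+and.ALU i10&i11 dual

CYCLES = 8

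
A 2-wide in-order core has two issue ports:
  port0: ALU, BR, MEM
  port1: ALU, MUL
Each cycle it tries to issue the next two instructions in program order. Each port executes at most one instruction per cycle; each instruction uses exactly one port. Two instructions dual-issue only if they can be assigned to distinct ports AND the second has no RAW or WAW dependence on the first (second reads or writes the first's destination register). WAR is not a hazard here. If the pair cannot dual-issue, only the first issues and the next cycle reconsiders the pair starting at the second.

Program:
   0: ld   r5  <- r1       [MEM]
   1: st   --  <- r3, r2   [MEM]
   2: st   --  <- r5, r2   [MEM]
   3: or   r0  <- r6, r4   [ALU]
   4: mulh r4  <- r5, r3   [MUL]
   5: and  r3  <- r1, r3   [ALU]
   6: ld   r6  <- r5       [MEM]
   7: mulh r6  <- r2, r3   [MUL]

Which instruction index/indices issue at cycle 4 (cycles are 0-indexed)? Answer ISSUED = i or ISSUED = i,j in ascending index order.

  cy0 -> i0 (ld) no-port MEM/MEM
  cy1 -> i1 (st) no-port MEM/MEM
  cy2 -> i2/i3 (st+or) 2-wide
  cy3 -> i4/i5 (mulh+and) 2-wide
  cy4 -> i6 (ld) WAW r6
  cy5 -> i7 (mulh) tail

ISSUED = 6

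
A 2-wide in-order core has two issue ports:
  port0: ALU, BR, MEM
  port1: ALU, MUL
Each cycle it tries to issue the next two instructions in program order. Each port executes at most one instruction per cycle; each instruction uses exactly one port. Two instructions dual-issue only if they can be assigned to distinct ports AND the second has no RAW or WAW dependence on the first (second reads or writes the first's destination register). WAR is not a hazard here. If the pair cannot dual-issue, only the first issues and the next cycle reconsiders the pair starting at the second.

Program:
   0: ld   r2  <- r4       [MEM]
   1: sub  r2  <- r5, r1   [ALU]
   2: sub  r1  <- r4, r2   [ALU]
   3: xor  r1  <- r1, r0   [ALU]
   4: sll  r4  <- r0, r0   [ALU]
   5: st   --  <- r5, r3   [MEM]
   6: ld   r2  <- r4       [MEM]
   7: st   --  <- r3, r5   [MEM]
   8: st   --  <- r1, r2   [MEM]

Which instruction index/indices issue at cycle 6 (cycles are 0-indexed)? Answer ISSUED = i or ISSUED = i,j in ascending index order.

ISSUED = 7

  cy0 -> i0 (ld) WAW r2
  cy1 -> i1 (sub) RAW r2
  cy2 -> i2 (sub) RAW+WAW r1
  cy3 -> i3&i4 (xor sll) pair
  cy4 -> i5 (st) no-port MEM/MEM
  cy5 -> i6 (ld) no-port MEM/MEM
  cy6 -> i7 (st) no-port MEM/MEM
  cy7 -> i8 (st) tail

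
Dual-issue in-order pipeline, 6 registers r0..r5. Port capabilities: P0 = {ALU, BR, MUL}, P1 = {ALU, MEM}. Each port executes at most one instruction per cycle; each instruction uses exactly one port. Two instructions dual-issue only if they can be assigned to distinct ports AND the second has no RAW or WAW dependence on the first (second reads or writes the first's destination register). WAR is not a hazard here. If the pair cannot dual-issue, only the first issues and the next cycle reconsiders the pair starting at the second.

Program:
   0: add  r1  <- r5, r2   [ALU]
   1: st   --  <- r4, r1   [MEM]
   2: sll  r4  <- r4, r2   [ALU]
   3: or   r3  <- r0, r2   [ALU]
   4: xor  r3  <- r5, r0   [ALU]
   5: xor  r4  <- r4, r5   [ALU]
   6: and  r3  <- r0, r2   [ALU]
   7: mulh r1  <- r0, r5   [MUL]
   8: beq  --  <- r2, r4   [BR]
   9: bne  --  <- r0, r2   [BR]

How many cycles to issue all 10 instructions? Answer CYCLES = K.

CYCLES = 7

[0] i0  add  -- RAW r1
[1] i1+i2  st+sll  -- dual
[2] i3  or  -- WAW r3
[3] i4+i5  xor+xor  -- dual
[4] i6+i7  and+mulh  -- dual
[5] i8  beq  -- no-port BR/BR
[6] i9  bne  -- tail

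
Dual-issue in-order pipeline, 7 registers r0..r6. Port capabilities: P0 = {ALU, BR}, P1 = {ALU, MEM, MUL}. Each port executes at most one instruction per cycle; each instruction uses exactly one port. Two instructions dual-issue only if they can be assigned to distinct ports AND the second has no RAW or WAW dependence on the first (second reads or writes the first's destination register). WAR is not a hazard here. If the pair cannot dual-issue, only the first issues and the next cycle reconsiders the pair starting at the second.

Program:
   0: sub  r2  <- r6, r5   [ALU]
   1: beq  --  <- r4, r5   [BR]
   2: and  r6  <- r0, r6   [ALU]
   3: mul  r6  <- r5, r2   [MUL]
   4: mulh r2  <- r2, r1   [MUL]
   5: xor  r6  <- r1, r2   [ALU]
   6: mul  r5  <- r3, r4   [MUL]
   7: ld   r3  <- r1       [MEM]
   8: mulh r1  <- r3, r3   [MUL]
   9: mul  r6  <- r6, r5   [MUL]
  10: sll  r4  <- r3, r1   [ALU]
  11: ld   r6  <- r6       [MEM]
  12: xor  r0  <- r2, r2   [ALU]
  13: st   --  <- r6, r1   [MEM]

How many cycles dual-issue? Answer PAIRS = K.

PAIRS = 4

c0: i0,i1 sub beq  pair
c1: i2 and  WAW r6
c2: i3 mul  no-port MUL/MUL
c3: i4 mulh  RAW r2
c4: i5,i6 xor mul  pair
c5: i7 ld  no-port MEM/MUL
c6: i8 mulh  no-port MUL/MUL
c7: i9,i10 mul sll  pair
c8: i11,i12 ld xor  pair
c9: i13 st  tail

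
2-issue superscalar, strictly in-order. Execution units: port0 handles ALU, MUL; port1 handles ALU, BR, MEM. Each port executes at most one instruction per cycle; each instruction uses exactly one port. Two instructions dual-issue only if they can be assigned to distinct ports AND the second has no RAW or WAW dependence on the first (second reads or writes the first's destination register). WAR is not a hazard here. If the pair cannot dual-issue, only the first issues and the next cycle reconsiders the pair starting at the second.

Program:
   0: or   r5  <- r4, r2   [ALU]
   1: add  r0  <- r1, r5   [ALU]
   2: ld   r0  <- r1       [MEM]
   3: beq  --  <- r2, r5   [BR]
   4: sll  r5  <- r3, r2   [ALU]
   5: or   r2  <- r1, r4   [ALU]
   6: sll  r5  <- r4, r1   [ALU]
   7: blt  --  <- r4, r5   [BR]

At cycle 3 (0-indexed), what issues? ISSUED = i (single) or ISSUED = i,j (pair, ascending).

  cy0 -> i0 (or.ALU) RAW r5
  cy1 -> i1 (add.ALU) WAW r0
  cy2 -> i2 (ld.MEM) no-port MEM/BR
  cy3 -> i3,i4 (beq.BR+sll.ALU) pair
  cy4 -> i5,i6 (or.ALU+sll.ALU) pair
  cy5 -> i7 (blt.BR) tail

ISSUED = 3,4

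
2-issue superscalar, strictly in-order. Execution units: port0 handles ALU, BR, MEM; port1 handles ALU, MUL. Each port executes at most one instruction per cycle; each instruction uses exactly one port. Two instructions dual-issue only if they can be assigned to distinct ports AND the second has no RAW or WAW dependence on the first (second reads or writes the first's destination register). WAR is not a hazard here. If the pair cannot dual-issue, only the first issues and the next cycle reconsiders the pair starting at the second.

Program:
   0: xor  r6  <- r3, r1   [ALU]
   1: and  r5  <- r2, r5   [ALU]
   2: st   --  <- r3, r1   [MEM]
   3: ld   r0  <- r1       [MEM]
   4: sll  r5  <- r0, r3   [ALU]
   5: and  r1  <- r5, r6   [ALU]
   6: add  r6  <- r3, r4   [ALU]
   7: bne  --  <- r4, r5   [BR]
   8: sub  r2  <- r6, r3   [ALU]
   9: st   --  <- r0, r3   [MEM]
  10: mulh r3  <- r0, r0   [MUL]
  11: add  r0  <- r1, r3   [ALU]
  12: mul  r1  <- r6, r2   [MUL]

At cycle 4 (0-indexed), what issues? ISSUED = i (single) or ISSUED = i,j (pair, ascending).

ISSUED = 5,6

  cy0 -> i0+i1 (xor.ALU/and.ALU) dual
  cy1 -> i2 (st.MEM) no-port MEM/MEM
  cy2 -> i3 (ld.MEM) RAW r0
  cy3 -> i4 (sll.ALU) RAW r5
  cy4 -> i5+i6 (and.ALU/add.ALU) dual
  cy5 -> i7+i8 (bne.BR/sub.ALU) dual
  cy6 -> i9+i10 (st.MEM/mulh.MUL) dual
  cy7 -> i11+i12 (add.ALU/mul.MUL) dual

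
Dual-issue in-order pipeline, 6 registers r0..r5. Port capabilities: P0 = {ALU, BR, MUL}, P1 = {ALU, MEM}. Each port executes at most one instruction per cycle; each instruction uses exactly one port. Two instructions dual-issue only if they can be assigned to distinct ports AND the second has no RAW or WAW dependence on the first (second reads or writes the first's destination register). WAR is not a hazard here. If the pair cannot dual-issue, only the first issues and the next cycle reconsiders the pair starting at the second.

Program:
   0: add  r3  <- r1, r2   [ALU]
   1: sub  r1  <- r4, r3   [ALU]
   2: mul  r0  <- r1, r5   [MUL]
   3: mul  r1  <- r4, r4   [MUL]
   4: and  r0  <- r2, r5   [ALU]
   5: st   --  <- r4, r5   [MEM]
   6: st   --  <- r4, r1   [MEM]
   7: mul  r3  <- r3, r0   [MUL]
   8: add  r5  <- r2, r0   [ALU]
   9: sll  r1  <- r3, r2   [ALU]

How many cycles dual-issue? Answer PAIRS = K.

PAIRS = 3

t=0 i0:add ; RAW r3
t=1 i1:sub ; RAW r1
t=2 i2:mul ; no-port MUL/MUL
t=3 i3/i4:mul and ; dual
t=4 i5:st ; no-port MEM/MEM
t=5 i6/i7:st mul ; dual
t=6 i8/i9:add sll ; dual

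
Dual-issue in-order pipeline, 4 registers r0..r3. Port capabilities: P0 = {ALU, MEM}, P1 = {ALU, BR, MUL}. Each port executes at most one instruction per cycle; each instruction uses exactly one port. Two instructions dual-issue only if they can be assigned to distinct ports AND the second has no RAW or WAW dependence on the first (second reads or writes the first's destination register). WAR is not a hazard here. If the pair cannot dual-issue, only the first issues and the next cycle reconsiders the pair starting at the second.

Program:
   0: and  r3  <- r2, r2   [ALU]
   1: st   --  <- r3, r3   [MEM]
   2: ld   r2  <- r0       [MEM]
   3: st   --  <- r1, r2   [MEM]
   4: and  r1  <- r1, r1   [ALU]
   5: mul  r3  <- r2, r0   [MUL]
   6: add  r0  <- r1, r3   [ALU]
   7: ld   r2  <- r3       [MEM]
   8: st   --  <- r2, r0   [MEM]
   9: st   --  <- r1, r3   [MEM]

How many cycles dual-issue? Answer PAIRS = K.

PAIRS = 2

#0 head=0: and.ALU i0 RAW r3
#1 head=1: st.MEM i1 no-port MEM/MEM
#2 head=2: ld.MEM i2 no-port MEM/MEM
#3 head=3: st.MEM+and.ALU i3+i4 2-wide
#4 head=5: mul.MUL i5 RAW r3
#5 head=6: add.ALU+ld.MEM i6+i7 2-wide
#6 head=8: st.MEM i8 no-port MEM/MEM
#7 head=9: st.MEM i9 tail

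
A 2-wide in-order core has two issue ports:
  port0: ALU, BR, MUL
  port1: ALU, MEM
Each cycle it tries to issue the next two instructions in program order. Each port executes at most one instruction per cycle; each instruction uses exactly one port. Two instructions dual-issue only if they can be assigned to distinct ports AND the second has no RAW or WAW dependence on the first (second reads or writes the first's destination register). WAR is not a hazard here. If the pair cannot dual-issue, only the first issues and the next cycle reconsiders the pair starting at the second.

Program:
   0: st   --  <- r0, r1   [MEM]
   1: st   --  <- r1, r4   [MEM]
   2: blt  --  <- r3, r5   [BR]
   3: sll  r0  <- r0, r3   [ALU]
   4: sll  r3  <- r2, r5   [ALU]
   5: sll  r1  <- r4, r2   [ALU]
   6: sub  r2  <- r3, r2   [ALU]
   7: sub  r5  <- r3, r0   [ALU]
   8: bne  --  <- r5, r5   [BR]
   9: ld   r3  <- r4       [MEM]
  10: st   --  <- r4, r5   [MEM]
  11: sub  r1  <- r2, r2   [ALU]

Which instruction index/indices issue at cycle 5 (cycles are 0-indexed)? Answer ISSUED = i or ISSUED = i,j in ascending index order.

#0 head=0: st.MEM i0 no-port MEM/MEM
#1 head=1: st.MEM/blt.BR i1&i2 2-wide
#2 head=3: sll.ALU/sll.ALU i3&i4 2-wide
#3 head=5: sll.ALU/sub.ALU i5&i6 2-wide
#4 head=7: sub.ALU i7 RAW r5
#5 head=8: bne.BR/ld.MEM i8&i9 2-wide
#6 head=10: st.MEM/sub.ALU i10&i11 2-wide

ISSUED = 8,9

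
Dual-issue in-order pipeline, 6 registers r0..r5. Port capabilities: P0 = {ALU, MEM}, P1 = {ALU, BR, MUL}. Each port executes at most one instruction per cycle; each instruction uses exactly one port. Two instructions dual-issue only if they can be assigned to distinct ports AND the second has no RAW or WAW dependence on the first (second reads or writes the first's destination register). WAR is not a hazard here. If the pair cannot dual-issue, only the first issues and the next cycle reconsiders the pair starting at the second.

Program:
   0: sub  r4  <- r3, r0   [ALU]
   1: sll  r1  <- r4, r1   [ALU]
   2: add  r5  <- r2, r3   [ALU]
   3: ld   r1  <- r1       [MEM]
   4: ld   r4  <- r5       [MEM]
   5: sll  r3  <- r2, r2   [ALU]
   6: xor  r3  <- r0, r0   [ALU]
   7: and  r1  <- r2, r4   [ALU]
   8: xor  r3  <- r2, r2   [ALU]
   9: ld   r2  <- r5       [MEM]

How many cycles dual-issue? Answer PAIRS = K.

PAIRS = 4

t=0 i0:sub.ALU ; RAW r4
t=1 i1&i2:sll.ALU;add.ALU ; 2-wide
t=2 i3:ld.MEM ; no-port MEM/MEM
t=3 i4&i5:ld.MEM;sll.ALU ; 2-wide
t=4 i6&i7:xor.ALU;and.ALU ; 2-wide
t=5 i8&i9:xor.ALU;ld.MEM ; 2-wide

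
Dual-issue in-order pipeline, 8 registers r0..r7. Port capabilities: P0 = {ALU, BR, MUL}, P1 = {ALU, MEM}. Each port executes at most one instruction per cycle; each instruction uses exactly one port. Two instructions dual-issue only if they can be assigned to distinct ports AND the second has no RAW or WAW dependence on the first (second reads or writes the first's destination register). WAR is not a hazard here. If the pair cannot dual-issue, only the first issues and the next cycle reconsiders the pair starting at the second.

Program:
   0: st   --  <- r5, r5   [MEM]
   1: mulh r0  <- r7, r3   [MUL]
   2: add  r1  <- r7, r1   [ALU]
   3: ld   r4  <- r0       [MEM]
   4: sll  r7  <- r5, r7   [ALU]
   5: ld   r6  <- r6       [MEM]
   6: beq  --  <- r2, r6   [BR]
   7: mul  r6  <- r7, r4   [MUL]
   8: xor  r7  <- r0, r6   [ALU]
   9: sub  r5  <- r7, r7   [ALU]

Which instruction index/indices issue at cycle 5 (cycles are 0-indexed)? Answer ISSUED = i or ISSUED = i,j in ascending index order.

ISSUED = 8

  cy0 -> i0/i1 (st;mulh) 2-wide
  cy1 -> i2/i3 (add;ld) 2-wide
  cy2 -> i4/i5 (sll;ld) 2-wide
  cy3 -> i6 (beq) no-port BR/MUL
  cy4 -> i7 (mul) RAW r6
  cy5 -> i8 (xor) RAW r7
  cy6 -> i9 (sub) tail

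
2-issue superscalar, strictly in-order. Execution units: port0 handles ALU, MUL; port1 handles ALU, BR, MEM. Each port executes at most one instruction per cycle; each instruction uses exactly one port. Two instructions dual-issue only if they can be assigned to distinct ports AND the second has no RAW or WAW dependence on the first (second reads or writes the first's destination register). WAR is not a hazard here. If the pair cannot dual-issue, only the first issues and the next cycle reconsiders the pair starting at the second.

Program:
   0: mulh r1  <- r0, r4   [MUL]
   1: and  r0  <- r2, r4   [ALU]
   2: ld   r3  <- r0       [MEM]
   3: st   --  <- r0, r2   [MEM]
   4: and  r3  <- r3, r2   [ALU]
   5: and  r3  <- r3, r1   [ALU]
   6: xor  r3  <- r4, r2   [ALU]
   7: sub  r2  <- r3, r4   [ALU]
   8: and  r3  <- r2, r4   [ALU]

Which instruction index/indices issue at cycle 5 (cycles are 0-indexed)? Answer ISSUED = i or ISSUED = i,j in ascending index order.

ISSUED = 7

0. mulh;and @i0,i1  | pair
1. ld @i2  | no-port MEM/MEM
2. st;and @i3,i4  | pair
3. and @i5  | WAW r3
4. xor @i6  | RAW r3
5. sub @i7  | RAW r2
6. and @i8  | tail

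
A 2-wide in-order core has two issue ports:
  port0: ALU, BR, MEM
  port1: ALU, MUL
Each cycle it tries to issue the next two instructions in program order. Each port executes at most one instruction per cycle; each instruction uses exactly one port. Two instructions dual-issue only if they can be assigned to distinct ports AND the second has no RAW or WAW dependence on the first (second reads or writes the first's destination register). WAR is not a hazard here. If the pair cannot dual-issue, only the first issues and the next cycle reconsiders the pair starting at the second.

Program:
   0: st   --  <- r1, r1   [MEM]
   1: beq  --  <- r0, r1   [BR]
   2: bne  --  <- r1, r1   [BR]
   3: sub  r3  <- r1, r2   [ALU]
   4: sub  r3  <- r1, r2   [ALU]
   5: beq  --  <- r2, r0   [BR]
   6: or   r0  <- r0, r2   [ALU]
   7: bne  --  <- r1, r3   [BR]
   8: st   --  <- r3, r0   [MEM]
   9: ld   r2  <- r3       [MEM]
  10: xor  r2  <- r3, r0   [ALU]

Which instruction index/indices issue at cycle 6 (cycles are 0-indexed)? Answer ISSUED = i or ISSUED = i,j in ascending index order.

ISSUED = 9

t=0 i0:st.MEM ; no-port MEM/BR
t=1 i1:beq.BR ; no-port BR/BR
t=2 i2+i3:bne.BR/sub.ALU ; 2-wide
t=3 i4+i5:sub.ALU/beq.BR ; 2-wide
t=4 i6+i7:or.ALU/bne.BR ; 2-wide
t=5 i8:st.MEM ; no-port MEM/MEM
t=6 i9:ld.MEM ; WAW r2
t=7 i10:xor.ALU ; tail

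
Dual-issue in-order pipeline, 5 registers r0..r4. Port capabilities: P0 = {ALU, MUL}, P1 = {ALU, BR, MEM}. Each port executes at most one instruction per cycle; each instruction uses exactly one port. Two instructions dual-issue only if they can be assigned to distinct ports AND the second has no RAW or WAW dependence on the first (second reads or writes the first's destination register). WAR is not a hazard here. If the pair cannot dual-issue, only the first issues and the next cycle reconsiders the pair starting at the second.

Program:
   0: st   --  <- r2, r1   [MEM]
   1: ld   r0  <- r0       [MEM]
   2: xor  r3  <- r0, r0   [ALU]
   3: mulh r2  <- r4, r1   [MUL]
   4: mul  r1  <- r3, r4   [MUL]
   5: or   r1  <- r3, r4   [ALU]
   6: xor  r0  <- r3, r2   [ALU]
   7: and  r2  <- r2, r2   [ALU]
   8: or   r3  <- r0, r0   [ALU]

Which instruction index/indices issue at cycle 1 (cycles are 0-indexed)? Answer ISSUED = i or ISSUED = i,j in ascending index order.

ISSUED = 1

#0 head=0: st i0 no-port MEM/MEM
#1 head=1: ld i1 RAW r0
#2 head=2: xor+mulh i2+i3 dual
#3 head=4: mul i4 WAW r1
#4 head=5: or+xor i5+i6 dual
#5 head=7: and+or i7+i8 dual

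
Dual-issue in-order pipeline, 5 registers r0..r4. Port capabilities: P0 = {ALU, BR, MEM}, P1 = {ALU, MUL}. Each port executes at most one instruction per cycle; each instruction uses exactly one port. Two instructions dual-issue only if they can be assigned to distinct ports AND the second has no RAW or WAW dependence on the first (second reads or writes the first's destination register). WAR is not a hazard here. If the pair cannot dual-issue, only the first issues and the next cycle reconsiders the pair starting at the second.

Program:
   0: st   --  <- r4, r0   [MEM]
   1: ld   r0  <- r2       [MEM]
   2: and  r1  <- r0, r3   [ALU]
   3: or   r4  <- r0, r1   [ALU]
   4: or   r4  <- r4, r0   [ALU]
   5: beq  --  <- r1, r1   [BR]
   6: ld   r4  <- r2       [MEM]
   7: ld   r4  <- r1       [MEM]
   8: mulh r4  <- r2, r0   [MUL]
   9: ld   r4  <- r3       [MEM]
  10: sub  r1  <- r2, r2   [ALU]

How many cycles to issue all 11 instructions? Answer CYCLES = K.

CYCLES = 9

0. st.MEM @i0  | no-port MEM/MEM
1. ld.MEM @i1  | RAW r0
2. and.ALU @i2  | RAW r1
3. or.ALU @i3  | RAW+WAW r4
4. or.ALU beq.BR @i4,i5  | pair
5. ld.MEM @i6  | no-port MEM/MEM
6. ld.MEM @i7  | WAW r4
7. mulh.MUL @i8  | WAW r4
8. ld.MEM sub.ALU @i9,i10  | pair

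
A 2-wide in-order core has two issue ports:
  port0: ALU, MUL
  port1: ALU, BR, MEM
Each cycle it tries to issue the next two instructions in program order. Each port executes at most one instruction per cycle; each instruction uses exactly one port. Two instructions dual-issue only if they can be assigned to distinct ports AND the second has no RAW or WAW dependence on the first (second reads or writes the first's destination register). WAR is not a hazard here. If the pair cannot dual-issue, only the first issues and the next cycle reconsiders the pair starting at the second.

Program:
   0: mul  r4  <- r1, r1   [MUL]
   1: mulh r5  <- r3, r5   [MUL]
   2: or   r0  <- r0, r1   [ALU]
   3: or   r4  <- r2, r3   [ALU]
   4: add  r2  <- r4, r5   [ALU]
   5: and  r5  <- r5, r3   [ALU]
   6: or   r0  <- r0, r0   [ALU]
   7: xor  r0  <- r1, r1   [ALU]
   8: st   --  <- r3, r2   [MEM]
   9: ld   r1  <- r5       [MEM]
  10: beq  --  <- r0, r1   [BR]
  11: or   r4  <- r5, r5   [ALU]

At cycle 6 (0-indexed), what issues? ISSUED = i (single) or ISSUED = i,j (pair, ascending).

c0: i0 mul  no-port MUL/MUL
c1: i1,i2 mulh/or  dual
c2: i3 or  RAW r4
c3: i4,i5 add/and  dual
c4: i6 or  WAW r0
c5: i7,i8 xor/st  dual
c6: i9 ld  no-port MEM/BR
c7: i10,i11 beq/or  dual

ISSUED = 9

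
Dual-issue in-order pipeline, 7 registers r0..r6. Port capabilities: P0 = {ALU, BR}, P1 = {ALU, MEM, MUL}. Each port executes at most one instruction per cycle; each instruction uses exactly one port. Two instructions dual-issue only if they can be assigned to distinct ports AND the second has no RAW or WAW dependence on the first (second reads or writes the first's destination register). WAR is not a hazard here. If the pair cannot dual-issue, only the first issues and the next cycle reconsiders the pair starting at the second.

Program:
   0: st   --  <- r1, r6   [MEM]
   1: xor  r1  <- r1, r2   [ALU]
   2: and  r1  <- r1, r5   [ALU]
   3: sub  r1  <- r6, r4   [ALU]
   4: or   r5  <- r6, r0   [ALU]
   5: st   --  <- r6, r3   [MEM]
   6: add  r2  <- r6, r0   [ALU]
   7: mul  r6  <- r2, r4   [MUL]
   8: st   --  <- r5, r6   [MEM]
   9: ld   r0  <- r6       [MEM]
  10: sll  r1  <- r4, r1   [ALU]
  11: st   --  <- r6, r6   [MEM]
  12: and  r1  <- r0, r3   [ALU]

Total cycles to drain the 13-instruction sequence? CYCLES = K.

c0: i0/i1 st/xor  pair
c1: i2 and  WAW r1
c2: i3/i4 sub/or  pair
c3: i5/i6 st/add  pair
c4: i7 mul  no-port MUL/MEM
c5: i8 st  no-port MEM/MEM
c6: i9/i10 ld/sll  pair
c7: i11/i12 st/and  pair

CYCLES = 8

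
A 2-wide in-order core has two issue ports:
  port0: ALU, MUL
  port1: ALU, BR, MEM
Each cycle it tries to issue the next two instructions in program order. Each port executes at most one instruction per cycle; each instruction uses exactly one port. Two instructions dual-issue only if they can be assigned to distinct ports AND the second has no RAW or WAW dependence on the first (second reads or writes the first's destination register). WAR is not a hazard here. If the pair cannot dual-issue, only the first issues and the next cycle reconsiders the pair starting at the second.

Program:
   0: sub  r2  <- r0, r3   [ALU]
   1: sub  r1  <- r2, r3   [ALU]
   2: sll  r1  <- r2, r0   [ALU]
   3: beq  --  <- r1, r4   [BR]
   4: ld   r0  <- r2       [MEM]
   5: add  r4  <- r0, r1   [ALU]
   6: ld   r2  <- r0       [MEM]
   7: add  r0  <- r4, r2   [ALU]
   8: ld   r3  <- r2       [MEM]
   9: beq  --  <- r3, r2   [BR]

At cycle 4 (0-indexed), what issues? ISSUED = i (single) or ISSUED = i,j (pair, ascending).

ISSUED = 4

  cy0 -> i0 (sub) RAW r2
  cy1 -> i1 (sub) WAW r1
  cy2 -> i2 (sll) RAW r1
  cy3 -> i3 (beq) no-port BR/MEM
  cy4 -> i4 (ld) RAW r0
  cy5 -> i5,i6 (add;ld) pair
  cy6 -> i7,i8 (add;ld) pair
  cy7 -> i9 (beq) tail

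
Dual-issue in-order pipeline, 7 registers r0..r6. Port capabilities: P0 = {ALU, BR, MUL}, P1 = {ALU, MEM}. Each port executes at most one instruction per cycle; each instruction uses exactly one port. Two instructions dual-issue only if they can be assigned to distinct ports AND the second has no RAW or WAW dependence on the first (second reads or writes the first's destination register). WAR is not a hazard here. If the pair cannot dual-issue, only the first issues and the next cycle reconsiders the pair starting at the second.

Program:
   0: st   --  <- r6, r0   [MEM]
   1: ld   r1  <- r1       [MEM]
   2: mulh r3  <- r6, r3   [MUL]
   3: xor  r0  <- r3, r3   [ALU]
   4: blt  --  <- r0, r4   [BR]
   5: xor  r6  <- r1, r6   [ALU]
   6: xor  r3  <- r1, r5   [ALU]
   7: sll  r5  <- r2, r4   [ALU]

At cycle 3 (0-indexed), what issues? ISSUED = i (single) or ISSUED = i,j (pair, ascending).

[0] i0  st.MEM  -- no-port MEM/MEM
[1] i1/i2  ld.MEM mulh.MUL  -- pair
[2] i3  xor.ALU  -- RAW r0
[3] i4/i5  blt.BR xor.ALU  -- pair
[4] i6/i7  xor.ALU sll.ALU  -- pair

ISSUED = 4,5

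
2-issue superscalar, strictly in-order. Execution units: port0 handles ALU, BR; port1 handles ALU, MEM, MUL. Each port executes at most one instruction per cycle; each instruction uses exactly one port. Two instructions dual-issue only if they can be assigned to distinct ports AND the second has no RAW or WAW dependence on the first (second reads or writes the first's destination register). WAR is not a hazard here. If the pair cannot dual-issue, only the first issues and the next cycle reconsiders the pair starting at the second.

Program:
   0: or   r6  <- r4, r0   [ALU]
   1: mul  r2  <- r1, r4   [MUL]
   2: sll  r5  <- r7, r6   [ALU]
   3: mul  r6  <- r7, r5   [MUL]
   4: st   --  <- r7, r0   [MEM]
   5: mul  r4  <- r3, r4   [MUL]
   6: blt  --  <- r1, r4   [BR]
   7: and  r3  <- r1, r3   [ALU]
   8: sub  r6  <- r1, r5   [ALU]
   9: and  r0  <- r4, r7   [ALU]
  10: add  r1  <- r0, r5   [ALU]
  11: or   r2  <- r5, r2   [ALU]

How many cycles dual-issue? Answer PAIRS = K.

PAIRS = 4

0. or.ALU;mul.MUL @i0+i1  | 2-wide
1. sll.ALU @i2  | RAW r5
2. mul.MUL @i3  | no-port MUL/MEM
3. st.MEM @i4  | no-port MEM/MUL
4. mul.MUL @i5  | RAW r4
5. blt.BR;and.ALU @i6+i7  | 2-wide
6. sub.ALU;and.ALU @i8+i9  | 2-wide
7. add.ALU;or.ALU @i10+i11  | 2-wide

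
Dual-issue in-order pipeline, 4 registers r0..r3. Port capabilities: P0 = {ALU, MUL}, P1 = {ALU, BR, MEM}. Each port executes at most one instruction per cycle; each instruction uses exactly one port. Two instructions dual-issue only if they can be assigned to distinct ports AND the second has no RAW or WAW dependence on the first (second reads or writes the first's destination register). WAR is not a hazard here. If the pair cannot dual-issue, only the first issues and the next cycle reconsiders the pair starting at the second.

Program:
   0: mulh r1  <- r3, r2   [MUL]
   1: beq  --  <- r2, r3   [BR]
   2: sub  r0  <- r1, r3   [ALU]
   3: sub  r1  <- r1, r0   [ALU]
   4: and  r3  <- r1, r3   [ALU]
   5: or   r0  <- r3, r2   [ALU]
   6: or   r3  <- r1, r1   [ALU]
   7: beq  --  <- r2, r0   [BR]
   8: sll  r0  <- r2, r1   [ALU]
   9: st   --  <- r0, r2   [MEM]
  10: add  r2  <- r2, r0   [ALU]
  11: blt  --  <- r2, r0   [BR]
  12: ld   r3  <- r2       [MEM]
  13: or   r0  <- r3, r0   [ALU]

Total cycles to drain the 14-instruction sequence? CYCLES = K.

CYCLES = 10

[0] i0/i1  mulh beq  -- pair
[1] i2  sub  -- RAW r0
[2] i3  sub  -- RAW r1
[3] i4  and  -- RAW r3
[4] i5/i6  or or  -- pair
[5] i7/i8  beq sll  -- pair
[6] i9/i10  st add  -- pair
[7] i11  blt  -- no-port BR/MEM
[8] i12  ld  -- RAW r3
[9] i13  or  -- tail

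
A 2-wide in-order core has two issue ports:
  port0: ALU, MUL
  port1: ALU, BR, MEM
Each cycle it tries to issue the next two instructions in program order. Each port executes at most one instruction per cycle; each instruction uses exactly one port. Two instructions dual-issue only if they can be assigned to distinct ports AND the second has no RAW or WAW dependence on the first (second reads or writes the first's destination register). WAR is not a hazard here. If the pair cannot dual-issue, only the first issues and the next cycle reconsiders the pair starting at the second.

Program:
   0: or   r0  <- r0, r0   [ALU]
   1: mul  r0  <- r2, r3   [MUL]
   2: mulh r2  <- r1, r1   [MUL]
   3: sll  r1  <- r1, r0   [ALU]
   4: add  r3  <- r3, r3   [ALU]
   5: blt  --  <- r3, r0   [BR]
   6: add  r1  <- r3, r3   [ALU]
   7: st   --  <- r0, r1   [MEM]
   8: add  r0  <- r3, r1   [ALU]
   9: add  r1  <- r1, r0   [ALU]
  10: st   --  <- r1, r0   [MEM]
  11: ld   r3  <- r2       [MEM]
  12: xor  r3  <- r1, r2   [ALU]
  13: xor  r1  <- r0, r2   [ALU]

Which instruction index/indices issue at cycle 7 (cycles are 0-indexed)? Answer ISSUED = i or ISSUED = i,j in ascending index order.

ISSUED = 10

  cy0 -> i0 (or.ALU) WAW r0
  cy1 -> i1 (mul.MUL) no-port MUL/MUL
  cy2 -> i2,i3 (mulh.MUL;sll.ALU) 2-wide
  cy3 -> i4 (add.ALU) RAW r3
  cy4 -> i5,i6 (blt.BR;add.ALU) 2-wide
  cy5 -> i7,i8 (st.MEM;add.ALU) 2-wide
  cy6 -> i9 (add.ALU) RAW r1
  cy7 -> i10 (st.MEM) no-port MEM/MEM
  cy8 -> i11 (ld.MEM) WAW r3
  cy9 -> i12,i13 (xor.ALU;xor.ALU) 2-wide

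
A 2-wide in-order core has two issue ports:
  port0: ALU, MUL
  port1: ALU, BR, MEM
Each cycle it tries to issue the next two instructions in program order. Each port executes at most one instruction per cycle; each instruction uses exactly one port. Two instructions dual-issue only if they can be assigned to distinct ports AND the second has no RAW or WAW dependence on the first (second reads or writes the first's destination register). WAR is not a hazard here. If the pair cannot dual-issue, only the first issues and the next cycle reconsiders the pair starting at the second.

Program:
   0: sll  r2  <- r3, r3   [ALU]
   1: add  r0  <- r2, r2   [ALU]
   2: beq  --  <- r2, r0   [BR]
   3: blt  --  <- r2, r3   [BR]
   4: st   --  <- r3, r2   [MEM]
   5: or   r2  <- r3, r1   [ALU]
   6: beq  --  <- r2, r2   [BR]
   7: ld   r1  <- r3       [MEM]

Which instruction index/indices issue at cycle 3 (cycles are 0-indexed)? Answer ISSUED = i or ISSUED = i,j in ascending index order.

ISSUED = 3

[0] i0  sll.ALU  -- RAW r2
[1] i1  add.ALU  -- RAW r0
[2] i2  beq.BR  -- no-port BR/BR
[3] i3  blt.BR  -- no-port BR/MEM
[4] i4/i5  st.MEM/or.ALU  -- dual
[5] i6  beq.BR  -- no-port BR/MEM
[6] i7  ld.MEM  -- tail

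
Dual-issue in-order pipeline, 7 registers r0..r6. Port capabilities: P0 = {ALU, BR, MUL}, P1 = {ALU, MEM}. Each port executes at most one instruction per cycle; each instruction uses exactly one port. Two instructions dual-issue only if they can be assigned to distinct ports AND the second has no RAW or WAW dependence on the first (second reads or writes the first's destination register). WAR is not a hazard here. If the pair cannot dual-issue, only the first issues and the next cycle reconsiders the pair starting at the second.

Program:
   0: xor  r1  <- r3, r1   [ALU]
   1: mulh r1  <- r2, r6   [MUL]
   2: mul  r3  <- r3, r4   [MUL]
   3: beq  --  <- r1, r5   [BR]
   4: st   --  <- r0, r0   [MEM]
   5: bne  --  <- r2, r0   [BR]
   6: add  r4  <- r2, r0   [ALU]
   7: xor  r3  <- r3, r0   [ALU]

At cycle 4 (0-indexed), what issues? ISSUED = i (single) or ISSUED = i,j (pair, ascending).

ISSUED = 5,6

c0: i0 xor.ALU  WAW r1
c1: i1 mulh.MUL  no-port MUL/MUL
c2: i2 mul.MUL  no-port MUL/BR
c3: i3&i4 beq.BR st.MEM  pair
c4: i5&i6 bne.BR add.ALU  pair
c5: i7 xor.ALU  tail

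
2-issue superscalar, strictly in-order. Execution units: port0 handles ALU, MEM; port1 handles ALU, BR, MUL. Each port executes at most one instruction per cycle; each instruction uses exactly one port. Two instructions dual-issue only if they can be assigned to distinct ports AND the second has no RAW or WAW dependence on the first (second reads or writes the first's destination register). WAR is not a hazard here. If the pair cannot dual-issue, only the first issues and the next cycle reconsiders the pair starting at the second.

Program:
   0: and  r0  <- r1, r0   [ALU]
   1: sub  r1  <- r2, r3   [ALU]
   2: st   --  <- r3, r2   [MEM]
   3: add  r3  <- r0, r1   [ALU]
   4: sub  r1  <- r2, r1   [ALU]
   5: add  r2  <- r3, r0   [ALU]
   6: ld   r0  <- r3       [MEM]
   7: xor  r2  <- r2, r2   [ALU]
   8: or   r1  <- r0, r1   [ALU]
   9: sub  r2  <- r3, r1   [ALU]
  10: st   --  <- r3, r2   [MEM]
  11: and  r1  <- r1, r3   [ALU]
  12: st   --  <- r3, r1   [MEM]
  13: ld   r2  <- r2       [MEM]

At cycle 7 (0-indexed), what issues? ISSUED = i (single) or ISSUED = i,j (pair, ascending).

c0: i0&i1 and.ALU/sub.ALU  2-wide
c1: i2&i3 st.MEM/add.ALU  2-wide
c2: i4&i5 sub.ALU/add.ALU  2-wide
c3: i6&i7 ld.MEM/xor.ALU  2-wide
c4: i8 or.ALU  RAW r1
c5: i9 sub.ALU  RAW r2
c6: i10&i11 st.MEM/and.ALU  2-wide
c7: i12 st.MEM  no-port MEM/MEM
c8: i13 ld.MEM  tail

ISSUED = 12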